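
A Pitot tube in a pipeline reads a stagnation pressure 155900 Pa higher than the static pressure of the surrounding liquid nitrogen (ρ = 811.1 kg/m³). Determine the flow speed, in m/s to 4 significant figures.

At the stagnation point the flow is brought to rest, so Bernoulli gives P_stag − P_static = ½ρv².
v = √(2ΔP/ρ) = √(2·155900/811.1) = 19.61 m/s.

19.61 m/s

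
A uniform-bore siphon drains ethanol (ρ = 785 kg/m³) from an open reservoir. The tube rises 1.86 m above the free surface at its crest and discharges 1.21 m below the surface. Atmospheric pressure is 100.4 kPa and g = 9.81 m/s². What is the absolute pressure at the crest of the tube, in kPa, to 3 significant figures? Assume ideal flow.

The outlet speed comes from Torricelli: v = √(2g·1.21) = 4.87 m/s.
Continuity keeps v the same throughout the tube; from surface to crest, P_atm + 0 = P_top + ½ρv² + ρg·h_top.
P_top = 100400 − ½·785·4.87² − 785·9.81·1.86 = 76800 Pa.

P_top ≈ 76.8 kPa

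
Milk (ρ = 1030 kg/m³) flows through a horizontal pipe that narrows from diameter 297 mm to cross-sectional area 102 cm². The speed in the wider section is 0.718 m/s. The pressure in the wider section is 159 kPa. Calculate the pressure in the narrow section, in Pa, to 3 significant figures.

The volume flow rate is constant, so v₂ = (A₁/A₂)v₁ = (693/102)·0.718 = 4.88 m/s.
Bernoulli (h₁ = h₂): P₁ − P₂ = ½ρ(v₂² − v₁²).
P₂ = P₁ − ½ρ(v₂² − v₁²) = 159000 − ½·1030·(4.88² − 0.718²) = 159000 − 12000 = 147000 Pa.

P₂ ≈ 147000 Pa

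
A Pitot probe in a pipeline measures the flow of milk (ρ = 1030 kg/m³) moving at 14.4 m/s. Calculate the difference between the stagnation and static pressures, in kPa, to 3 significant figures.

At the stagnation point the flow is brought to rest, so Bernoulli gives P_stag − P_static = ½ρv².
ΔP = ½·1030·14.4² = 107000 Pa.

ΔP = 107 kPa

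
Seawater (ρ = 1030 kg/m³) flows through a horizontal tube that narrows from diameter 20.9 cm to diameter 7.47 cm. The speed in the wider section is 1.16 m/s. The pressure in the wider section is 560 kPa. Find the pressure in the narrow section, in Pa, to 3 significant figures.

Mass conservation (A₁v₁ = A₂v₂) gives v₂ = 1.16 × 343/43.8 = 9.08 m/s.
Along the horizontal streamline, P + ½ρv² is constant.
P₂ = P₁ − ½ρ(v₂² − v₁²) = 560000 − ½·1030·(9.08² − 1.16²) = 560000 − 41800 = 518000 Pa.

P₂ = 518000 Pa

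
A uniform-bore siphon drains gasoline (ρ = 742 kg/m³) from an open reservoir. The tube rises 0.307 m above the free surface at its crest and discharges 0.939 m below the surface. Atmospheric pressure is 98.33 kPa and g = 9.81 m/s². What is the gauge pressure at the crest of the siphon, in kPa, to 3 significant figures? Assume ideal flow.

The outlet speed comes from Torricelli: v = √(2g·0.939) = 4.29 m/s.
Continuity keeps v the same throughout the tube; from surface to crest, P_atm + 0 = P_top + ½ρv² + ρg·h_top.
P_top = 98330 − ½·742·4.29² − 742·9.81·0.307 = 89300 Pa. So P_gauge = P_top − P_atm = -9070 Pa.

P_gauge ≈ -9.07 kPa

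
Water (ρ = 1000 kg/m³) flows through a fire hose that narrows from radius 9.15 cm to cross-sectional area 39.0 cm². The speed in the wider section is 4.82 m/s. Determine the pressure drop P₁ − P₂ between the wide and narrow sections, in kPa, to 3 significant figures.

By continuity, v₂ = v₁·A₁/A₂ = 4.82·(263/39.0) = 32.5 m/s.
Along the horizontal streamline, P + ½ρv² is constant.
P₁ − P₂ = ½·1000·(32.5² − 4.82²) = ½·1000·1030 = 517000 Pa.

ΔP ≈ 517 kPa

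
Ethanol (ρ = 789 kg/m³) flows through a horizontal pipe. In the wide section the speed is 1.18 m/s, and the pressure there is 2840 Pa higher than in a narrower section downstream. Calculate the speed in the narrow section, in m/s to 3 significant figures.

v₂ = 2.93 m/s

Along the level pipe P + ½ρv² is conserved, hence v₂² = v₁² + 2(P₁ − P₂)/ρ.
v₂ = √(1.18² + 2·2840/789) = √(1.39 + 7.20) = 2.93 m/s.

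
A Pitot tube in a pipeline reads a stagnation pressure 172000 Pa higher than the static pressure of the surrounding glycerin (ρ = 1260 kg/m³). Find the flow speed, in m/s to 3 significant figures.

16.5 m/s

Bernoulli between the free stream and the stagnation point: ½ρv² = P_stag − P_static.
v = √(2ΔP/ρ) = √(2·172000/1260) = 16.5 m/s.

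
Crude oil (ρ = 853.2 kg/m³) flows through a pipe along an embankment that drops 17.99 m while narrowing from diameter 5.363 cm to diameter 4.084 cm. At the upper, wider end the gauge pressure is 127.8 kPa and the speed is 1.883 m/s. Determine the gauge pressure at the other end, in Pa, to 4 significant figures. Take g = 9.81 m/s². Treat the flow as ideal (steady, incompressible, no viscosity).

Mass conservation (A₁v₁ = A₂v₂) gives v₂ = 1.883 × 22.59/13.10 = 3.247 m/s.
Applying Bernoulli between the two ends and solving for P₂: P₂ = P₁ + ½ρ(v₁² − v₂²) − ρgΔh.
P₂ = 127800 + ½·853.2·(1.883² − 3.247²) − 853.2·9.81·(−17.99) = 127800 + (-2985) − (-150600) = 275400 Pa.

P₂ = 275400 Pa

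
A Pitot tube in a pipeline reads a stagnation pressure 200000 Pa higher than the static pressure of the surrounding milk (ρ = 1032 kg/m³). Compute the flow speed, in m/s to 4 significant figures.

v ≈ 19.69 m/s

At the stagnation point the flow is brought to rest, so Bernoulli gives P_stag − P_static = ½ρv².
v = √(2ΔP/ρ) = √(2·200000/1032) = 19.69 m/s.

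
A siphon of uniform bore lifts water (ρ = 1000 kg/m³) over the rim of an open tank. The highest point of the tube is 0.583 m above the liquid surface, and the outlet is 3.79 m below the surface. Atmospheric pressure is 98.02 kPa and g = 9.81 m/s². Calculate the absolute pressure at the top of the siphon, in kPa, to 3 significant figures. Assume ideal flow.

P_top ≈ 55.1 kPa

Bernoulli surface→outlet gives ½v² = g·h_out, so v = √(2·9.81·3.79) = 8.62 m/s.
Continuity keeps v the same throughout the tube; from surface to crest, P_atm + 0 = P_top + ½ρv² + ρg·h_top.
P_top = 98020 − ½·1000·8.62² − 1000·9.81·0.583 = 55100 Pa.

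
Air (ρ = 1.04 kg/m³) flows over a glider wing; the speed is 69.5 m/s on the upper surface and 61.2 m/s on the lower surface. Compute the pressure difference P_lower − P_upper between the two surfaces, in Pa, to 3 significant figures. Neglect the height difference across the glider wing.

The pressure is lower where the speed is higher: ΔP = ½ρ(v_up² − v_low²).
ΔP = ½·1.04·(69.5² − 61.2²) = 564 Pa.

ΔP ≈ 564 Pa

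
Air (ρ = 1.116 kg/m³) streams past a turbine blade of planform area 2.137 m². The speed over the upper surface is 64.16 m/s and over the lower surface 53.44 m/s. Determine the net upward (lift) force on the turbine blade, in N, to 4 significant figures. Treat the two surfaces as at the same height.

1503 N

From P + ½ρv² = const at equal height, P_low − P_up = ½ρ(v_up² − v_low²).
ΔP = ½·1.116·(64.16² − 53.44²) = 703.5 Pa.
Lift = ΔP · A = 703.5 × 2.137 = 1503 N.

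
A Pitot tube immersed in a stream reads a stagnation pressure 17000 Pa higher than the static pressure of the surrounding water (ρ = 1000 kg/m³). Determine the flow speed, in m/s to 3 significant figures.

v ≈ 5.83 m/s

At the stagnation point the flow is brought to rest, so Bernoulli gives P_stag − P_static = ½ρv².
v = √(2ΔP/ρ) = √(2·17000/1000) = 5.83 m/s.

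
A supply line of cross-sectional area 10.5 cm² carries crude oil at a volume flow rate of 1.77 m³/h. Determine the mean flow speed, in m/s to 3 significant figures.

v ≈ 0.468 m/s

Q = 1.77 m³/h = 0.000492 m³/s.
v = Q/A = 0.000492 / 0.00105 = 0.468 m/s.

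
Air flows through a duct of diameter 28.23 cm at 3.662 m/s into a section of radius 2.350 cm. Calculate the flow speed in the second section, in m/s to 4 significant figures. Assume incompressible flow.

132.1 m/s

Mass conservation (A₁v₁ = A₂v₂) gives v₂ = 3.662 × 625.9/17.35 = 132.1 m/s.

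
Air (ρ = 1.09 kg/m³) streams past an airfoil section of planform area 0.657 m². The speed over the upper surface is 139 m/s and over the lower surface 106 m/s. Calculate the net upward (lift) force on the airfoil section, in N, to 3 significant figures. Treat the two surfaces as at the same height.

2890 N

The faster flow above has the lower pressure; Bernoulli (same height) gives ΔP = ½ρ(v_up² − v_low²).
ΔP = ½·1.09·(139² − 106²) = 4410 Pa.
Lift = ΔP · A = 4410 × 0.657 = 2890 N.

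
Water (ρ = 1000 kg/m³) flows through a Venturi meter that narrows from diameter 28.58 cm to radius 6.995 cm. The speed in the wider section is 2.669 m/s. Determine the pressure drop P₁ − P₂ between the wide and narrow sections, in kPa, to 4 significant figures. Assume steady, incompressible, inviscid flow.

ΔP ≈ 58.47 kPa

Continuity gives A₁v₁ = A₂v₂, so v₂ = (641.5 cm²)/(153.7 cm²) × 2.669 m/s = 11.14 m/s.
With no height change, Bernoulli's equation is P₁ + ½ρv₁² = P₂ + ½ρv₂².
P₁ − P₂ = ½·1000·(11.14² − 2.669²) = ½·1000·116.9 = 58470 Pa.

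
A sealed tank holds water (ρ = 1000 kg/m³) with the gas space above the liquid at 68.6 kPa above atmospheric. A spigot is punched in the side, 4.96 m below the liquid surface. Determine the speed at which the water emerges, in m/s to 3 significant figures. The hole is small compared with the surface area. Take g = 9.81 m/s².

v = 15.3 m/s

Take point 1 at the surface (v₁ ≈ 0) and point 2 at the hole (at atmospheric pressure). Bernoulli: P₁ + ρg h = P_atm + ½ρv₂².
With P₁ − P_atm = 68600 Pa, v₂ = √(2gh + 2ΔP/ρ) = √(2·9.81·4.96 + 2·68600/1000) = 15.3 m/s.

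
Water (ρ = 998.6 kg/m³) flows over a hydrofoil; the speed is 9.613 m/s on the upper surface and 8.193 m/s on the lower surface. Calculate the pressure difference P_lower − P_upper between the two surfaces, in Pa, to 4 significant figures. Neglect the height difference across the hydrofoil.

ΔP ≈ 12620 Pa

The pressure is lower where the speed is higher: ΔP = ½ρ(v_up² − v_low²).
ΔP = ½·998.6·(9.613² − 8.193²) = 12620 Pa.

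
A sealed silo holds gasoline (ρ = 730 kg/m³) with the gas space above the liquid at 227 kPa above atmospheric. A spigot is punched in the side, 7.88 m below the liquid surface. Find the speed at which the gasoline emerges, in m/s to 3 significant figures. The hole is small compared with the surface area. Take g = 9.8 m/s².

v ≈ 27.9 m/s

Take point 1 at the surface (v₁ ≈ 0) and point 2 at the hole (at atmospheric pressure). Bernoulli: P₁ + ρg h = P_atm + ½ρv₂².
With P₁ − P_atm = 227000 Pa, v₂ = √(2gh + 2ΔP/ρ) = √(2·9.8·7.88 + 2·227000/730) = 27.9 m/s.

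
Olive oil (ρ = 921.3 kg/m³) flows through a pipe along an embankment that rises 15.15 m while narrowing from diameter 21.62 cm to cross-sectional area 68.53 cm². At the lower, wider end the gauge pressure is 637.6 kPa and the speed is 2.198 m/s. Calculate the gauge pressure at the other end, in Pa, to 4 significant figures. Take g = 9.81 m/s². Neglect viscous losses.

439000 Pa

The volume flow rate is constant, so v₂ = (A₁/A₂)v₁ = (367.1/68.53)·2.198 = 11.77 m/s.
Applying Bernoulli between the two ends and solving for P₂: P₂ = P₁ + ½ρ(v₁² − v₂²) − ρgΔh.
P₂ = 637600 + ½·921.3·(2.198² − 11.77²) − 921.3·9.81·(+15.15) = 637600 + (-61640) − (136900) = 439000 Pa.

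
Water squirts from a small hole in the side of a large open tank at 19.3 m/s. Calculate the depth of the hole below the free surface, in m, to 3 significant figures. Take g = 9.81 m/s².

Torricelli: v = √(2gh), so h = v²/(2g).
h = 19.3²/(2·9.81) = 372/19.62 = 19.0 m.

h ≈ 19.0 m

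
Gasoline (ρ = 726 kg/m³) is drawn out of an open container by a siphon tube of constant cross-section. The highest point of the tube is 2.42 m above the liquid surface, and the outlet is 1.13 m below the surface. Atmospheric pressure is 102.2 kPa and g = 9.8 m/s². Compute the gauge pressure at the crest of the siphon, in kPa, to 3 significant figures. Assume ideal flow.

The outlet speed comes from Torricelli: v = √(2g·1.13) = 4.71 m/s.
Continuity keeps v the same throughout the tube; from surface to crest, P_atm + 0 = P_top + ½ρv² + ρg·h_top.
P_top = 102200 − ½·726·4.71² − 726·9.8·2.42 = 76900 Pa. So P_gauge = P_top − P_atm = -25300 Pa.

P_gauge = -25.3 kPa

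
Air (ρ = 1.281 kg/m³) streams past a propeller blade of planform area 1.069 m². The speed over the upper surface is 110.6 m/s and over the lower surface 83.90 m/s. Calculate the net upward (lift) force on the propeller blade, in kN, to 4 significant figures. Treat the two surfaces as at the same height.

F ≈ 3.556 kN

The faster flow above has the lower pressure; Bernoulli (same height) gives ΔP = ½ρ(v_up² − v_low²).
ΔP = ½·1.281·(110.6² − 83.90²) = 3326 Pa.
Lift = ΔP · A = 3326 × 1.069 = 3556 N.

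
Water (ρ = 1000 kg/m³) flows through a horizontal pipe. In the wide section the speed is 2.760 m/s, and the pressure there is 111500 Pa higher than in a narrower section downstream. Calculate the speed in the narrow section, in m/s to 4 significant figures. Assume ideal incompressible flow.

15.19 m/s

Horizontal Bernoulli: P₁ + ½ρv₁² = P₂ + ½ρv₂², so v₂² = v₁² + 2(P₁ − P₂)/ρ.
v₂ = √(2.760² + 2·111500/1000) = √(7.618 + 223.0) = 15.19 m/s.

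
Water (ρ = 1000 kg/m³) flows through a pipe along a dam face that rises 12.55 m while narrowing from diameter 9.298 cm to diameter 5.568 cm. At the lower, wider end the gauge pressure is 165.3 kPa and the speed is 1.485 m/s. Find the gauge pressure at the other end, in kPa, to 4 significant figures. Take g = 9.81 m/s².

P₂ = 34.71 kPa

The volume flow rate is constant, so v₂ = (A₁/A₂)v₁ = (67.90/24.35)·1.485 = 4.141 m/s.
Applying Bernoulli between the two ends and solving for P₂: P₂ = P₁ + ½ρ(v₁² − v₂²) − ρgΔh.
P₂ = 165300 + ½·1000·(1.485² − 4.141²) − 1000·9.81·(+12.55) = 165300 + (-7471) − (123100) = 34710 Pa.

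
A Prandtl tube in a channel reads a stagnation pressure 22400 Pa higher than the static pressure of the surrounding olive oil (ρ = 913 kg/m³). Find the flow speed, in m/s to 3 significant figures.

7.00 m/s

Bernoulli between the free stream and the stagnation point: ½ρv² = P_stag − P_static.
v = √(2ΔP/ρ) = √(2·22400/913) = 7.00 m/s.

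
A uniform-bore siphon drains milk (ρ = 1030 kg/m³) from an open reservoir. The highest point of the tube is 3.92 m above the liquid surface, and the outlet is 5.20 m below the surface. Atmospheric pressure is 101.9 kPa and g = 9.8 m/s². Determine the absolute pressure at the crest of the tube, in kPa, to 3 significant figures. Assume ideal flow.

P_top ≈ 9.84 kPa

The outlet speed comes from Torricelli: v = √(2g·5.20) = 10.1 m/s.
The bore is uniform, so the speed at the crest is the same v. Bernoulli surface→crest: P_atm = P_top + ½ρv² + ρg·h_top.
P_top = 101900 − ½·1030·10.1² − 1030·9.8·3.92 = 9840 Pa.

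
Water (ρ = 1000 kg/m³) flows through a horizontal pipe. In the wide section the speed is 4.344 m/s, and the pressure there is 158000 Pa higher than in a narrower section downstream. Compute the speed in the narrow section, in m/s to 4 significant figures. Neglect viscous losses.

18.30 m/s

Along the level pipe P + ½ρv² is conserved, hence v₂² = v₁² + 2(P₁ − P₂)/ρ.
v₂ = √(4.344² + 2·158000/1000) = √(18.87 + 316.0) = 18.30 m/s.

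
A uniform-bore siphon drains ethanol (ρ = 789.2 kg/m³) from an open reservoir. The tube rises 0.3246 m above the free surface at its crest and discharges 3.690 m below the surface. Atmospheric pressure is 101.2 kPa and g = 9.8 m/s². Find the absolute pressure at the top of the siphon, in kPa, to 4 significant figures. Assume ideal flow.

From the surface to the outlet (both open to atmosphere, surface at rest): v = √(2g·h_out) = √(2·9.8·3.690) = 8.504 m/s.
With constant cross-section the crest speed equals v; applying Bernoulli from the surface up to the crest, P_top = P_atm − ½ρv² − ρg·h_top.
P_top = 101200 − ½·789.2·8.504² − 789.2·9.8·0.3246 = 70150 Pa.

P_top ≈ 70.15 kPa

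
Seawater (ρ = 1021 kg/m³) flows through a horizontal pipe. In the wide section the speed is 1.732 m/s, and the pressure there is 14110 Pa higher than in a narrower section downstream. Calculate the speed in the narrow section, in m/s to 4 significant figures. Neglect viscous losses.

v₂ = 5.535 m/s

With h₁ = h₂, rearranging Bernoulli gives v₂ = √(v₁² + 2ΔP/ρ).
v₂ = √(1.732² + 2·14110/1021) = √(3.000 + 27.64) = 5.535 m/s.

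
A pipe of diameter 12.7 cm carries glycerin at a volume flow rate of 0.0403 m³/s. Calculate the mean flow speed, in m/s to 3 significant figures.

Q = 0.0403 m³/s = 0.0403 m³/s.
v = Q/A = 0.0403 / 0.0127 = 3.18 m/s.

v = 3.18 m/s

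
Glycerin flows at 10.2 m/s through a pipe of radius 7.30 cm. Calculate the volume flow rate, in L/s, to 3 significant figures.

Q ≈ 171 L/s

Q = A·v = 0.0167 m² × 10.2 m/s = 0.171 m³/s.
Converting: 0.171 m³/s × 1000 = 171 L/s.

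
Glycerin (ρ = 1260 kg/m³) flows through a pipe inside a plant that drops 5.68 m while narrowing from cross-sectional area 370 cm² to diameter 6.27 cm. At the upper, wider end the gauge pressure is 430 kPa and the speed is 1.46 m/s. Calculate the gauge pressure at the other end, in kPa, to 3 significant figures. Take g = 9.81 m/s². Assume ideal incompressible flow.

Continuity gives A₁v₁ = A₂v₂, so v₂ = (370 cm²)/(30.9 cm²) × 1.46 m/s = 17.5 m/s.
Bernoulli: P₁ + ½ρv₁² + ρg h₁ = P₂ + ½ρv₂² + ρg h₂, so P₂ = P₁ + ½ρ(v₁² − v₂²) − ρg(h₂ − h₁).
P₂ = 430000 + ½·1260·(1.46² − 17.5²) − 1260·9.81·(−5.68) = 430000 + (-191000) − (-70200) = 309000 Pa.

309 kPa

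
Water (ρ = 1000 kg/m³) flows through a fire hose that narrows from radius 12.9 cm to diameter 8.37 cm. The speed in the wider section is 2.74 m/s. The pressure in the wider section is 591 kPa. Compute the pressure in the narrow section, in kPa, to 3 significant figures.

256 kPa

The volume flow rate is constant, so v₂ = (A₁/A₂)v₁ = (523/55.0)·2.74 = 26.0 m/s.
The pipe is horizontal, so Bernoulli reduces to P₁ + ½ρv₁² = P₂ + ½ρv₂².
P₂ = P₁ − ½ρ(v₂² − v₁²) = 591000 − ½·1000·(26.0² − 2.74²) = 591000 − 335000 = 256000 Pa.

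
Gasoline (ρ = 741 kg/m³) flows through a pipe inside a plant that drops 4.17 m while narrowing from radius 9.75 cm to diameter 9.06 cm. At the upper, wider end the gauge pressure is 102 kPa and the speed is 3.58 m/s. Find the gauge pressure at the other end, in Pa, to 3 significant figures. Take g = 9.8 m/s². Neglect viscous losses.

By continuity, v₂ = v₁·A₁/A₂ = 3.58·(299/64.5) = 16.6 m/s.
Bernoulli: P₁ + ½ρv₁² + ρg h₁ = P₂ + ½ρv₂² + ρg h₂, so P₂ = P₁ + ½ρ(v₁² − v₂²) − ρg(h₂ − h₁).
P₂ = 102000 + ½·741·(3.58² − 16.6²) − 741·9.8·(−4.17) = 102000 + (-97200) − (-30300) = 35100 Pa.

35100 Pa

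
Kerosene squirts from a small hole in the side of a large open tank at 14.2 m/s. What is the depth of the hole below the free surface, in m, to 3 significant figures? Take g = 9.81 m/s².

Inverting v = √(2gh) gives h = v² / 2g.
h = 14.2²/(2·9.81) = 202/19.62 = 10.3 m.

h = 10.3 m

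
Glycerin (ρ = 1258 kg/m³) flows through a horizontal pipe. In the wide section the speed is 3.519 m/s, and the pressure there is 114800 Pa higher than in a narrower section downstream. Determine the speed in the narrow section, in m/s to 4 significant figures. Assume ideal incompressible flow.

Along the level pipe P + ½ρv² is conserved, hence v₂² = v₁² + 2(P₁ − P₂)/ρ.
v₂ = √(3.519² + 2·114800/1258) = √(12.38 + 182.5) = 13.96 m/s.

v₂ ≈ 13.96 m/s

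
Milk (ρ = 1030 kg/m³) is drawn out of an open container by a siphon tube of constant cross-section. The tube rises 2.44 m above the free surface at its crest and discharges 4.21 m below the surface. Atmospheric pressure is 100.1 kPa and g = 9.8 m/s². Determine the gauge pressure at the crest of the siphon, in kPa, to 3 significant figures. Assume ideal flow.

-67.1 kPa

The outlet speed comes from Torricelli: v = √(2g·4.21) = 9.08 m/s.
Continuity keeps v the same throughout the tube; from surface to crest, P_atm + 0 = P_top + ½ρv² + ρg·h_top.
P_top = 100100 − ½·1030·9.08² − 1030·9.8·2.44 = 33000 Pa. So P_gauge = P_top − P_atm = -67100 Pa.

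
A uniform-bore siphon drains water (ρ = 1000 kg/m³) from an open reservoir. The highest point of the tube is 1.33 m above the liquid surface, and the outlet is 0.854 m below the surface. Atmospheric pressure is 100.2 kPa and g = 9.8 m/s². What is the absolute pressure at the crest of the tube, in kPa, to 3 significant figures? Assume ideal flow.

P_top ≈ 78.8 kPa

The outlet speed comes from Torricelli: v = √(2g·0.854) = 4.09 m/s.
With constant cross-section the crest speed equals v; applying Bernoulli from the surface up to the crest, P_top = P_atm − ½ρv² − ρg·h_top.
P_top = 100200 − ½·1000·4.09² − 1000·9.8·1.33 = 78800 Pa.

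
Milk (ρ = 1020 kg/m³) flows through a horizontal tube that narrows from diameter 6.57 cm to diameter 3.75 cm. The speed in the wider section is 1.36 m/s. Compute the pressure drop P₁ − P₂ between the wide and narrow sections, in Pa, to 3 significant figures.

ΔP = 7940 Pa

By continuity, v₂ = v₁·A₁/A₂ = 1.36·(33.9/11.0) = 4.17 m/s.
Along the horizontal streamline, P + ½ρv² is constant.
P₁ − P₂ = ½·1020·(4.17² − 1.36²) = ½·1020·15.6 = 7940 Pa.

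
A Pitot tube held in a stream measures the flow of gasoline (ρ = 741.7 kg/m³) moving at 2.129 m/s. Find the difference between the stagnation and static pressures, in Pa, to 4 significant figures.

ΔP ≈ 1681 Pa

At the stagnation point the flow is brought to rest, so Bernoulli gives P_stag − P_static = ½ρv².
ΔP = ½·741.7·2.129² = 1681 Pa.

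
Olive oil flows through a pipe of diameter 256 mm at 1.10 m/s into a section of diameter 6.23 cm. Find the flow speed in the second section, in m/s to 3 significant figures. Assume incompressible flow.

v₂ ≈ 18.6 m/s

The volume flow rate is constant, so v₂ = (A₁/A₂)v₁ = (515/30.5)·1.10 = 18.6 m/s.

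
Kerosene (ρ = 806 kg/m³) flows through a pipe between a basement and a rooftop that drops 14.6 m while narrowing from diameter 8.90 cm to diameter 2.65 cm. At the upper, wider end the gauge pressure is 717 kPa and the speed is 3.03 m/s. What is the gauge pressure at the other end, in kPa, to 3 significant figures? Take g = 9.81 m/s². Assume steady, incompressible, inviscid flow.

P₂ ≈ 365 kPa

The volume flow rate is constant, so v₂ = (A₁/A₂)v₁ = (62.2/5.52)·3.03 = 34.2 m/s.
Bernoulli: P₁ + ½ρv₁² + ρg h₁ = P₂ + ½ρv₂² + ρg h₂, so P₂ = P₁ + ½ρ(v₁² − v₂²) − ρg(h₂ − h₁).
P₂ = 717000 + ½·806·(3.03² − 34.2²) − 806·9.81·(−14.6) = 717000 + (-467000) − (-115000) = 365000 Pa.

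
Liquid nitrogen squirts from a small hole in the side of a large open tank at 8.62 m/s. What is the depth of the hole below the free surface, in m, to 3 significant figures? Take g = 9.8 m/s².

Torricelli: v = √(2gh), so h = v²/(2g).
h = 8.62²/(2·9.8) = 74.3/19.60 = 3.79 m.

h = 3.79 m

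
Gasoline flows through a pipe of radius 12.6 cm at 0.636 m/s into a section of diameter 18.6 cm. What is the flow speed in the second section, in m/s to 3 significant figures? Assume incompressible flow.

v₂ ≈ 1.17 m/s

Mass conservation (A₁v₁ = A₂v₂) gives v₂ = 0.636 × 499/272 = 1.17 m/s.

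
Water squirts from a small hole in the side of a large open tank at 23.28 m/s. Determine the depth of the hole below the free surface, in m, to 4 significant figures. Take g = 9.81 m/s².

For a small hole in a large open tank, ½v² = gh, giving h = v²/(2g).
h = 23.28²/(2·9.81) = 542.0/19.62 = 27.62 m.

h ≈ 27.62 m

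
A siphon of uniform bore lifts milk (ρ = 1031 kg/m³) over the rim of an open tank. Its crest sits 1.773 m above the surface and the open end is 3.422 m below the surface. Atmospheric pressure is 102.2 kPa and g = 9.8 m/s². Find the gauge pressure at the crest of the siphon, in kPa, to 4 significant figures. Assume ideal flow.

P_gauge ≈ -52.49 kPa

The outlet speed comes from Torricelli: v = √(2g·3.422) = 8.190 m/s.
Continuity keeps v the same throughout the tube; from surface to crest, P_atm + 0 = P_top + ½ρv² + ρg·h_top.
P_top = 102200 − ½·1031·8.190² − 1031·9.8·1.773 = 49710 Pa. So P_gauge = P_top − P_atm = -52490 Pa.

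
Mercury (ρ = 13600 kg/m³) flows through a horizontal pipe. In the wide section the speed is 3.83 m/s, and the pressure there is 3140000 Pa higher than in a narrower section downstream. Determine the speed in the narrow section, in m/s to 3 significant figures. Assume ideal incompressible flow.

v₂ ≈ 21.8 m/s

Horizontal Bernoulli: P₁ + ½ρv₁² = P₂ + ½ρv₂², so v₂² = v₁² + 2(P₁ − P₂)/ρ.
v₂ = √(3.83² + 2·3140000/13600) = √(14.7 + 462) = 21.8 m/s.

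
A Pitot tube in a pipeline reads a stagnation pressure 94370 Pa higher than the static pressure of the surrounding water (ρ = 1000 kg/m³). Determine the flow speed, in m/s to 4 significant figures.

13.74 m/s

At the stagnation point the flow is brought to rest, so Bernoulli gives P_stag − P_static = ½ρv².
v = √(2ΔP/ρ) = √(2·94370/1000) = 13.74 m/s.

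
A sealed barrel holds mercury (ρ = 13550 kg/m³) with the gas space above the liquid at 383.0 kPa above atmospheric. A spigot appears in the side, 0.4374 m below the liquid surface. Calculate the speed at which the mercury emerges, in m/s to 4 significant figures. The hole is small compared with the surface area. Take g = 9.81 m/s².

Take point 1 at the surface (v₁ ≈ 0) and point 2 at the hole (at atmospheric pressure). Bernoulli: P₁ + ρg h = P_atm + ½ρv₂².
With P₁ − P_atm = 383000 Pa, v₂ = √(2gh + 2ΔP/ρ) = √(2·9.81·0.4374 + 2·383000/13550) = 8.069 m/s.

v = 8.069 m/s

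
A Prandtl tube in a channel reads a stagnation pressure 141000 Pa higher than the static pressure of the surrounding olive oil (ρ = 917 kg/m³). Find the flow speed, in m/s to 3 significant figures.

The dynamic pressure equals the rise in static pressure at the stagnation point: ΔP = ½ρv².
v = √(2ΔP/ρ) = √(2·141000/917) = 17.5 m/s.

v ≈ 17.5 m/s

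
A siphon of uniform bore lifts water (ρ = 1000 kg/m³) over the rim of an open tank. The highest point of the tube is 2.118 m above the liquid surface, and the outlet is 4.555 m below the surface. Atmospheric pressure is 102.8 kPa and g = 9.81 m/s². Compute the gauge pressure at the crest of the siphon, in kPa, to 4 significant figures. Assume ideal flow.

From the surface to the outlet (both open to atmosphere, surface at rest): v = √(2g·h_out) = √(2·9.81·4.555) = 9.454 m/s.
The bore is uniform, so the speed at the crest is the same v. Bernoulli surface→crest: P_atm = P_top + ½ρv² + ρg·h_top.
P_top = 102800 − ½·1000·9.454² − 1000·9.81·2.118 = 37340 Pa. So P_gauge = P_top − P_atm = -65460 Pa.

P_gauge ≈ -65.46 kPa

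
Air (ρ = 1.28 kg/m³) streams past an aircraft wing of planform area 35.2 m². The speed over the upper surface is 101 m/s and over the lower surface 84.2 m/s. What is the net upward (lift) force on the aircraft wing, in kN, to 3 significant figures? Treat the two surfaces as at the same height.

From P + ½ρv² = const at equal height, P_low − P_up = ½ρ(v_up² − v_low²).
ΔP = ½·1.28·(101² − 84.2²) = 1990 Pa.
Lift = ΔP · A = 1990 × 35.2 = 70100 N.

F = 70.1 kN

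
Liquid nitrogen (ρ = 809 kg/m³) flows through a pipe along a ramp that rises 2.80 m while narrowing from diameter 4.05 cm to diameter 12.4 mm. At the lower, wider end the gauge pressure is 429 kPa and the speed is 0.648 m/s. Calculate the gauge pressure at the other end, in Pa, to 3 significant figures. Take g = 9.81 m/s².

The volume flow rate is constant, so v₂ = (A₁/A₂)v₁ = (12.9/1.21)·0.648 = 6.91 m/s.
Energy conservation along the streamline gives P₂ = P₁ − ½ρ(v₂² − v₁²) − ρg(h₂ − h₁).
P₂ = 429000 + ½·809·(0.648² − 6.91²) − 809·9.81·(+2.80) = 429000 + (-19200) − (22200) = 388000 Pa.

P₂ = 388000 Pa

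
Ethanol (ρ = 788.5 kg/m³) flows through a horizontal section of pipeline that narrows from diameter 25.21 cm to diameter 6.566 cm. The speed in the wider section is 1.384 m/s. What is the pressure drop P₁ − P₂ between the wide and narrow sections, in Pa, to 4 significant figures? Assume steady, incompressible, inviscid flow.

ΔP ≈ 163400 Pa

The volume flow rate is constant, so v₂ = (A₁/A₂)v₁ = (499.2/33.86)·1.384 = 20.40 m/s.
The pipe is horizontal, so Bernoulli reduces to P₁ + ½ρv₁² = P₂ + ½ρv₂².
P₁ − P₂ = ½·788.5·(20.40² − 1.384²) = ½·788.5·414.3 = 163400 Pa.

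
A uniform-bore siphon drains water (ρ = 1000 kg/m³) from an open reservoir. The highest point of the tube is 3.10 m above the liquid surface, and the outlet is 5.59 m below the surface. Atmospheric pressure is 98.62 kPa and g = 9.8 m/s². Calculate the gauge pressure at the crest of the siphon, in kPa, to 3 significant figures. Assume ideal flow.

From the surface to the outlet (both open to atmosphere, surface at rest): v = √(2g·h_out) = √(2·9.8·5.59) = 10.5 m/s.
With constant cross-section the crest speed equals v; applying Bernoulli from the surface up to the crest, P_top = P_atm − ½ρv² − ρg·h_top.
P_top = 98620 − ½·1000·10.5² − 1000·9.8·3.10 = 13500 Pa. So P_gauge = P_top − P_atm = -85200 Pa.

P_gauge ≈ -85.2 kPa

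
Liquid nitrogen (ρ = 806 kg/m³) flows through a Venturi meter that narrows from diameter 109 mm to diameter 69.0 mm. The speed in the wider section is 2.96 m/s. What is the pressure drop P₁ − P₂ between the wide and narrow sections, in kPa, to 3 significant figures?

ΔP = 18.5 kPa

Mass conservation (A₁v₁ = A₂v₂) gives v₂ = 2.96 × 93.3/37.4 = 7.39 m/s.
With no height change, Bernoulli's equation is P₁ + ½ρv₁² = P₂ + ½ρv₂².
P₁ − P₂ = ½·806·(7.39² − 2.96²) = ½·806·45.8 = 18500 Pa.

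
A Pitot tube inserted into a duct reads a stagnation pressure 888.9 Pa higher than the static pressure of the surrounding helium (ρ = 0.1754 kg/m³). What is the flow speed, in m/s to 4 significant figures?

The dynamic pressure equals the rise in static pressure at the stagnation point: ΔP = ½ρv².
v = √(2ΔP/ρ) = √(2·888.9/0.1754) = 100.7 m/s.

v = 100.7 m/s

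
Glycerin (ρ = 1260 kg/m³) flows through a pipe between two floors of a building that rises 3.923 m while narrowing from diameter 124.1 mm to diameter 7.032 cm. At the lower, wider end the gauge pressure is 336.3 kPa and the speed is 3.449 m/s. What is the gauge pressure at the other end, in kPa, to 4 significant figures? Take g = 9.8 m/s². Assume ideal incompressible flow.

P₂ ≈ 222.7 kPa

The volume flow rate is constant, so v₂ = (A₁/A₂)v₁ = (121.0/38.84)·3.449 = 10.74 m/s.
Applying Bernoulli between the two ends and solving for P₂: P₂ = P₁ + ½ρ(v₁² − v₂²) − ρgΔh.
P₂ = 336300 + ½·1260·(3.449² − 10.74²) − 1260·9.8·(+3.923) = 336300 + (-65200) − (48440) = 222700 Pa.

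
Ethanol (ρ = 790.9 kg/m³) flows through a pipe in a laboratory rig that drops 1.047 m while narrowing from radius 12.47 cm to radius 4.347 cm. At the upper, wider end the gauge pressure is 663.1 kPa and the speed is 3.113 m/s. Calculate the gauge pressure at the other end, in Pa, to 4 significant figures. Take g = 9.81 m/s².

The volume flow rate is constant, so v₂ = (A₁/A₂)v₁ = (488.5/59.36)·3.113 = 25.62 m/s.
Bernoulli: P₁ + ½ρv₁² + ρg h₁ = P₂ + ½ρv₂² + ρg h₂, so P₂ = P₁ + ½ρ(v₁² − v₂²) − ρg(h₂ − h₁).
P₂ = 663100 + ½·790.9·(3.113² − 25.62²) − 790.9·9.81·(−1.047) = 663100 + (-255700) − (-8123) = 415500 Pa.

415500 Pa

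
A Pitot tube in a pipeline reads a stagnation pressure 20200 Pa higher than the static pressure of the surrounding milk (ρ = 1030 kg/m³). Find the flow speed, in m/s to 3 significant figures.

The dynamic pressure equals the rise in static pressure at the stagnation point: ΔP = ½ρv².
v = √(2ΔP/ρ) = √(2·20200/1030) = 6.26 m/s.

v ≈ 6.26 m/s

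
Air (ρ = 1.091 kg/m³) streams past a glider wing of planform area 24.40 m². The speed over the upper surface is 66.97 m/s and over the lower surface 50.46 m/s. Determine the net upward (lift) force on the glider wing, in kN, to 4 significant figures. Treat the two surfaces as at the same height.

25.81 kN

With equal heights on the two surfaces, Bernoulli gives P_lower − P_upper = ½ρ(v_upper² − v_lower²).
ΔP = ½·1.091·(66.97² − 50.46²) = 1058 Pa.
Lift = ΔP · A = 1058 × 24.40 = 25810 N.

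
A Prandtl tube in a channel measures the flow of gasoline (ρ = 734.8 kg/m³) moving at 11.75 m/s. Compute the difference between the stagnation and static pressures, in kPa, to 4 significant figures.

At the stagnation point the flow is brought to rest, so Bernoulli gives P_stag − P_static = ½ρv².
ΔP = ½·734.8·11.75² = 50720 Pa.

ΔP ≈ 50.72 kPa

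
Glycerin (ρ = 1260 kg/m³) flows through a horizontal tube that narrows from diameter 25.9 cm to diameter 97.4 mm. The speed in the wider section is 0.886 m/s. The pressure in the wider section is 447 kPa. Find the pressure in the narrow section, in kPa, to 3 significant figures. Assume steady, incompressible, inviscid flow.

P₂ ≈ 423 kPa

The volume flow rate is constant, so v₂ = (A₁/A₂)v₁ = (527/74.5)·0.886 = 6.26 m/s.
The pipe is horizontal, so Bernoulli reduces to P₁ + ½ρv₁² = P₂ + ½ρv₂².
P₂ = P₁ − ½ρ(v₂² − v₁²) = 447000 − ½·1260·(6.26² − 0.886²) = 447000 − 24200 = 423000 Pa.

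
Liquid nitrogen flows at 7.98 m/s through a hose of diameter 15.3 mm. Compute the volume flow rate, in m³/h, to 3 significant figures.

Q = A·v = 0.000184 m² × 7.98 m/s = 0.00147 m³/s.
Converting: 0.00147 m³/s × 3600 = 5.28 m³/h.

5.28 m³/h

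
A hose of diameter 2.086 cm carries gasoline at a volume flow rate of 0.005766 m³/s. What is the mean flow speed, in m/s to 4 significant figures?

v = 16.87 m/s

Q = 0.005766 m³/s = 0.005766 m³/s.
v = Q/A = 0.005766 / 0.0003418 = 16.87 m/s.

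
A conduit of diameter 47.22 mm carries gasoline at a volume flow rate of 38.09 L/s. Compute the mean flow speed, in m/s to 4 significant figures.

v ≈ 21.75 m/s

Q = 38.09 L/s = 0.03809 m³/s.
v = Q/A = 0.03809 / 0.001751 = 21.75 m/s.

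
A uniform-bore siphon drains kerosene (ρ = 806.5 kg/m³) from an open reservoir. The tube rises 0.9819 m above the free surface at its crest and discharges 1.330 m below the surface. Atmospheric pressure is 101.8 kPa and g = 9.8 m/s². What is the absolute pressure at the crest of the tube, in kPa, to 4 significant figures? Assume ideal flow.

P_top ≈ 83.53 kPa

From the surface to the outlet (both open to atmosphere, surface at rest): v = √(2g·h_out) = √(2·9.8·1.330) = 5.106 m/s.
Continuity keeps v the same throughout the tube; from surface to crest, P_atm + 0 = P_top + ½ρv² + ρg·h_top.
P_top = 101800 − ½·806.5·5.106² − 806.5·9.8·0.9819 = 83530 Pa.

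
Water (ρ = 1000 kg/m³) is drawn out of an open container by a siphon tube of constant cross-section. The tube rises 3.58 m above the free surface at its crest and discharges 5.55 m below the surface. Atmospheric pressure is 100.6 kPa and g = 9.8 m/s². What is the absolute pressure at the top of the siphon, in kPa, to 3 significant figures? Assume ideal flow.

The outlet speed comes from Torricelli: v = √(2g·5.55) = 10.4 m/s.
The bore is uniform, so the speed at the crest is the same v. Bernoulli surface→crest: P_atm = P_top + ½ρv² + ρg·h_top.
P_top = 100600 − ½·1000·10.4² − 1000·9.8·3.58 = 11100 Pa.

P_top ≈ 11.1 kPa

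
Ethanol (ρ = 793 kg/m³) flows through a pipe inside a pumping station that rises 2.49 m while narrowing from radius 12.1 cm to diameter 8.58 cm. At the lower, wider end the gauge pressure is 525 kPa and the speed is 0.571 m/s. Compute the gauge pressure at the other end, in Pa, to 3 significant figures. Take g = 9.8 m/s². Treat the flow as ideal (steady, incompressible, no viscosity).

By continuity, v₂ = v₁·A₁/A₂ = 0.571·(460/57.8) = 4.54 m/s.
Energy conservation along the streamline gives P₂ = P₁ − ½ρ(v₂² − v₁²) − ρg(h₂ − h₁).
P₂ = 525000 + ½·793·(0.571² − 4.54²) − 793·9.8·(+2.49) = 525000 + (-8050) − (19400) = 498000 Pa.

P₂ = 498000 Pa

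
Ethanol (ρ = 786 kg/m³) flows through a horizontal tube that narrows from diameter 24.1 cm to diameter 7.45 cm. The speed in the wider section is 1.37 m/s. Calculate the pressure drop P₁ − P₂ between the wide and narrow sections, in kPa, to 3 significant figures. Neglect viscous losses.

ΔP ≈ 80.0 kPa

By continuity, v₂ = v₁·A₁/A₂ = 1.37·(456/43.6) = 14.3 m/s.
Bernoulli (h₁ = h₂): P₁ − P₂ = ½ρ(v₂² − v₁²).
P₁ − P₂ = ½·786·(14.3² − 1.37²) = ½·786·204 = 80000 Pa.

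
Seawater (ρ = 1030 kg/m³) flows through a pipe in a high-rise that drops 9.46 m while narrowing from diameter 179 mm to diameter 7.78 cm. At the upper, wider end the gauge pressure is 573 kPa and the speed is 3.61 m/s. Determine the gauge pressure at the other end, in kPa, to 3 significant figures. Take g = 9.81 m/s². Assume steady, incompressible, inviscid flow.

487 kPa

The volume flow rate is constant, so v₂ = (A₁/A₂)v₁ = (252/47.5)·3.61 = 19.1 m/s.
Bernoulli: P₁ + ½ρv₁² + ρg h₁ = P₂ + ½ρv₂² + ρg h₂, so P₂ = P₁ + ½ρ(v₁² − v₂²) − ρg(h₂ − h₁).
P₂ = 573000 + ½·1030·(3.61² − 19.1²) − 1030·9.81·(−9.46) = 573000 + (-181000) − (-95600) = 487000 Pa.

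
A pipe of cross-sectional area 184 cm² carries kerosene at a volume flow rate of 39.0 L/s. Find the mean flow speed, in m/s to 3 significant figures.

v ≈ 2.12 m/s

Q = 39.0 L/s = 0.0390 m³/s.
v = Q/A = 0.0390 / 0.0184 = 2.12 m/s.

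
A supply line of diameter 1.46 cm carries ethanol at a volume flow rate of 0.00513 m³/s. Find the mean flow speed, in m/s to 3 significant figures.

Q = 0.00513 m³/s = 0.00513 m³/s.
v = Q/A = 0.00513 / 0.000167 = 30.6 m/s.

v ≈ 30.6 m/s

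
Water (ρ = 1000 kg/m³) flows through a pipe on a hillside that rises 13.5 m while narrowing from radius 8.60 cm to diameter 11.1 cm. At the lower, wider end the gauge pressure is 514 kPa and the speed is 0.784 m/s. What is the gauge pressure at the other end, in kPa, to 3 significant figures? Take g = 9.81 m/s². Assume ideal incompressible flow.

P₂ ≈ 380 kPa

By continuity, v₂ = v₁·A₁/A₂ = 0.784·(232/96.8) = 1.88 m/s.
Applying Bernoulli between the two ends and solving for P₂: P₂ = P₁ + ½ρ(v₁² − v₂²) − ρgΔh.
P₂ = 514000 + ½·1000·(0.784² − 1.88²) − 1000·9.81·(+13.5) = 514000 + (-1460) − (132000) = 380000 Pa.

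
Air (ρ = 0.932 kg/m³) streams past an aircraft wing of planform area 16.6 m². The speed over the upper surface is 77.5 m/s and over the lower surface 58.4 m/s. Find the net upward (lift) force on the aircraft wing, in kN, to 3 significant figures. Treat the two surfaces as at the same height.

With equal heights on the two surfaces, Bernoulli gives P_lower − P_upper = ½ρ(v_upper² − v_lower²).
ΔP = ½·0.932·(77.5² − 58.4²) = 1210 Pa.
Lift = ΔP · A = 1210 × 16.6 = 20100 N.

20.1 kN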